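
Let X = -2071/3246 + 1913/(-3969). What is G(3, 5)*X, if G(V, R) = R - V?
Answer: -4809799/2147229 ≈ -2.2400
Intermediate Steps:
X = -4809799/4294458 (X = -2071*1/3246 + 1913*(-1/3969) = -2071/3246 - 1913/3969 = -4809799/4294458 ≈ -1.1200)
G(3, 5)*X = (5 - 1*3)*(-4809799/4294458) = (5 - 3)*(-4809799/4294458) = 2*(-4809799/4294458) = -4809799/2147229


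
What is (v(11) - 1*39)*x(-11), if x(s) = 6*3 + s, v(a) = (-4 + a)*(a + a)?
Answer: 805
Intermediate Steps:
v(a) = 2*a*(-4 + a) (v(a) = (-4 + a)*(2*a) = 2*a*(-4 + a))
x(s) = 18 + s
(v(11) - 1*39)*x(-11) = (2*11*(-4 + 11) - 1*39)*(18 - 11) = (2*11*7 - 39)*7 = (154 - 39)*7 = 115*7 = 805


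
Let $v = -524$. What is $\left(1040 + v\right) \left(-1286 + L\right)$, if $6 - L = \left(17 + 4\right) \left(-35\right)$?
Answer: $-281220$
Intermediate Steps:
$L = 741$ ($L = 6 - \left(17 + 4\right) \left(-35\right) = 6 - 21 \left(-35\right) = 6 - -735 = 6 + 735 = 741$)
$\left(1040 + v\right) \left(-1286 + L\right) = \left(1040 - 524\right) \left(-1286 + 741\right) = 516 \left(-545\right) = -281220$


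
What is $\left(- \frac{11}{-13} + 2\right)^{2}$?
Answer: $\frac{1369}{169} \approx 8.1006$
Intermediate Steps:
$\left(- \frac{11}{-13} + 2\right)^{2} = \left(\left(-11\right) \left(- \frac{1}{13}\right) + 2\right)^{2} = \left(\frac{11}{13} + 2\right)^{2} = \left(\frac{37}{13}\right)^{2} = \frac{1369}{169}$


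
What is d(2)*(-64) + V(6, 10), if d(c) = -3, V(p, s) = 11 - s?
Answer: 193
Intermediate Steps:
d(2)*(-64) + V(6, 10) = -3*(-64) + (11 - 1*10) = 192 + (11 - 10) = 192 + 1 = 193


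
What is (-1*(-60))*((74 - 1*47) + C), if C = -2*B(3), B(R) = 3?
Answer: 1260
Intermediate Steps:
C = -6 (C = -2*3 = -6)
(-1*(-60))*((74 - 1*47) + C) = (-1*(-60))*((74 - 1*47) - 6) = 60*((74 - 47) - 6) = 60*(27 - 6) = 60*21 = 1260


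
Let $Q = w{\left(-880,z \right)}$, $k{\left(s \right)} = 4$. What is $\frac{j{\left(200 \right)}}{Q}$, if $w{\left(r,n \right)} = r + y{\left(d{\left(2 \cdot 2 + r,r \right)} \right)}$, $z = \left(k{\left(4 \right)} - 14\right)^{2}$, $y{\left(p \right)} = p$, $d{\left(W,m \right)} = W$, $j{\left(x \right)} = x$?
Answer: $- \frac{50}{439} \approx -0.1139$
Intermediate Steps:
$z = 100$ ($z = \left(4 - 14\right)^{2} = \left(-10\right)^{2} = 100$)
$w{\left(r,n \right)} = 4 + 2 r$ ($w{\left(r,n \right)} = r + \left(2 \cdot 2 + r\right) = r + \left(4 + r\right) = 4 + 2 r$)
$Q = -1756$ ($Q = 4 + 2 \left(-880\right) = 4 - 1760 = -1756$)
$\frac{j{\left(200 \right)}}{Q} = \frac{200}{-1756} = 200 \left(- \frac{1}{1756}\right) = - \frac{50}{439}$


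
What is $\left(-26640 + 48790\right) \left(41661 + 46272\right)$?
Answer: $1947715950$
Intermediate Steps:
$\left(-26640 + 48790\right) \left(41661 + 46272\right) = 22150 \cdot 87933 = 1947715950$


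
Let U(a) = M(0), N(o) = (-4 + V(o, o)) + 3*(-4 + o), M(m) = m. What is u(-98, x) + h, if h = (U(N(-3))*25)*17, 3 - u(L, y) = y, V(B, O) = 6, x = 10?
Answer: -7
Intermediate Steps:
u(L, y) = 3 - y
N(o) = -10 + 3*o (N(o) = (-4 + 6) + 3*(-4 + o) = 2 + (-12 + 3*o) = -10 + 3*o)
U(a) = 0
h = 0 (h = (0*25)*17 = 0*17 = 0)
u(-98, x) + h = (3 - 1*10) + 0 = (3 - 10) + 0 = -7 + 0 = -7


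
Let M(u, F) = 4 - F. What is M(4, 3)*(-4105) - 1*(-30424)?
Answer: 26319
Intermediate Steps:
M(4, 3)*(-4105) - 1*(-30424) = (4 - 1*3)*(-4105) - 1*(-30424) = (4 - 3)*(-4105) + 30424 = 1*(-4105) + 30424 = -4105 + 30424 = 26319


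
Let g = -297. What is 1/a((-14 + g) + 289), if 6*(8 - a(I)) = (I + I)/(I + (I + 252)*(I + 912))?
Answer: 307017/2456147 ≈ 0.12500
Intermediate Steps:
a(I) = 8 - I/(3*(I + (252 + I)*(912 + I))) (a(I) = 8 - (I + I)/(6*(I + (I + 252)*(I + 912))) = 8 - 2*I/(6*(I + (252 + I)*(912 + I))) = 8 - I/(3*(I + (252 + I)*(912 + I))))
1/a((-14 + g) + 289) = 1/((5515776 + 24*((-14 - 297) + 289)**2 + 27959*((-14 - 297) + 289))/(3*(229824 + ((-14 - 297) + 289)**2 + 1165*((-14 - 297) + 289)))) = 1/((5515776 + 24*(-311 + 289)**2 + 27959*(-311 + 289))/(3*(229824 + (-311 + 289)**2 + 1165*(-311 + 289)))) = 1/((5515776 + 24*(-22)**2 + 27959*(-22))/(3*(229824 + (-22)**2 + 1165*(-22)))) = 1/((5515776 + 24*484 - 615098)/(3*(229824 + 484 - 25630))) = 1/((1/3)*(5515776 + 11616 - 615098)/204678) = 1/((1/3)*(1/204678)*4912294) = 1/(2456147/307017) = 307017/2456147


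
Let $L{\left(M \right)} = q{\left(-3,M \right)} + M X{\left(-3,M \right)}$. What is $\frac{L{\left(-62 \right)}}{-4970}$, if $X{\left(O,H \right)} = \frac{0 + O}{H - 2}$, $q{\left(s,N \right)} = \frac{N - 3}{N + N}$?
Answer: $\frac{2363}{4930240} \approx 0.00047929$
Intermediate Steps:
$q{\left(s,N \right)} = \frac{-3 + N}{2 N}$
$X{\left(O,H \right)} = \frac{O}{-2 + H}$
$L{\left(M \right)} = \frac{-3 + M}{2 M} - \frac{3 M}{-2 + M}$ ($L{\left(M \right)} = \frac{-3 + M}{2 M} + M \left(- \frac{3}{-2 + M}\right) = \frac{-3 + M}{2 M} - \frac{3 M}{-2 + M}$)
$\frac{L{\left(-62 \right)}}{-4970} = \frac{\frac{1}{2} \frac{1}{-62} \frac{1}{-2 - 62} \left(6 - -310 - 5 \left(-62\right)^{2}\right)}{-4970} = \frac{1}{2} \left(- \frac{1}{62}\right) \frac{1}{-64} \left(6 + 310 - 19220\right) \left(- \frac{1}{4970}\right) = \frac{1}{2} \left(- \frac{1}{62}\right) \left(- \frac{1}{64}\right) \left(6 + 310 - 19220\right) \left(- \frac{1}{4970}\right) = \frac{1}{2} \left(- \frac{1}{62}\right) \left(- \frac{1}{64}\right) \left(-18904\right) \left(- \frac{1}{4970}\right) = \left(- \frac{2363}{992}\right) \left(- \frac{1}{4970}\right) = \frac{2363}{4930240}$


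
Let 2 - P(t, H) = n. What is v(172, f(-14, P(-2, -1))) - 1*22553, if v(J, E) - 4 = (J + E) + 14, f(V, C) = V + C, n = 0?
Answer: -22375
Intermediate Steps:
P(t, H) = 2 (P(t, H) = 2 - 1*0 = 2 + 0 = 2)
f(V, C) = C + V
v(J, E) = 18 + E + J (v(J, E) = 4 + ((J + E) + 14) = 4 + ((E + J) + 14) = 4 + (14 + E + J) = 18 + E + J)
v(172, f(-14, P(-2, -1))) - 1*22553 = (18 + (2 - 14) + 172) - 1*22553 = (18 - 12 + 172) - 22553 = 178 - 22553 = -22375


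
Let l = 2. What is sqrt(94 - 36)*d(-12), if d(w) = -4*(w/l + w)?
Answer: 72*sqrt(58) ≈ 548.34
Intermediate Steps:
d(w) = -6*w (d(w) = -4*(w/2 + w) = -6*w)
sqrt(94 - 36)*d(-12) = sqrt(94 - 36)*(-6*(-12)) = sqrt(58)*72 = 72*sqrt(58)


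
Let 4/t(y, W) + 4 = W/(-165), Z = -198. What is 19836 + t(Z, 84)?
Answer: 1229777/62 ≈ 19835.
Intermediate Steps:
t(y, W) = 4/(-4 - W/165) (t(y, W) = 4/(-4 + W/(-165)) = 4/(-4 + W*(-1/165)) = 4/(-4 - W/165))
19836 + t(Z, 84) = 19836 - 660/(660 + 84) = 19836 - 660/744 = 19836 - 660*1/744 = 19836 - 55/62 = 1229777/62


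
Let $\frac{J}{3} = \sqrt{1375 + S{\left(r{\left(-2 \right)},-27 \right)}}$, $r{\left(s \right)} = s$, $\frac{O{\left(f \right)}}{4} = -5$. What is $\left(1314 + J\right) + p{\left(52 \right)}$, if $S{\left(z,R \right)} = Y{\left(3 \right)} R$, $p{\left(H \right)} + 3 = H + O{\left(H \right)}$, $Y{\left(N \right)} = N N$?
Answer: $1343 + 6 \sqrt{283} \approx 1443.9$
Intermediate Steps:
$O{\left(f \right)} = -20$ ($O{\left(f \right)} = 4 \left(-5\right) = -20$)
$Y{\left(N \right)} = N^{2}$
$p{\left(H \right)} = -23 + H$ ($p{\left(H \right)} = -3 + \left(H - 20\right) = -3 + \left(-20 + H\right) = -23 + H$)
$S{\left(z,R \right)} = 9 R$ ($S{\left(z,R \right)} = 3^{2} R = 9 R$)
$J = 6 \sqrt{283}$ ($J = 3 \sqrt{1375 + 9 \left(-27\right)} = 3 \sqrt{1375 - 243} = 3 \sqrt{1132} = 3 \cdot 2 \sqrt{283} = 6 \sqrt{283} \approx 100.94$)
$\left(1314 + J\right) + p{\left(52 \right)} = \left(1314 + 6 \sqrt{283}\right) + \left(-23 + 52\right) = \left(1314 + 6 \sqrt{283}\right) + 29 = 1343 + 6 \sqrt{283}$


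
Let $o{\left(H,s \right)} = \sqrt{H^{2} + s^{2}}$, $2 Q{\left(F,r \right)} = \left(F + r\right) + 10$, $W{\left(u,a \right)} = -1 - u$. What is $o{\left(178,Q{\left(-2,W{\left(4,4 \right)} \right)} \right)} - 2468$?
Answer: $-2468 + \frac{\sqrt{126745}}{2} \approx -2290.0$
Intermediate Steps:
$Q{\left(F,r \right)} = 5 + \frac{F}{2} + \frac{r}{2}$ ($Q{\left(F,r \right)} = \frac{\left(F + r\right) + 10}{2} = \frac{10 + F + r}{2} = 5 + \frac{F}{2} + \frac{r}{2}$)
$o{\left(178,Q{\left(-2,W{\left(4,4 \right)} \right)} \right)} - 2468 = \sqrt{178^{2} + \left(5 + \frac{1}{2} \left(-2\right) + \frac{-1 - 4}{2}\right)^{2}} - 2468 = \sqrt{31684 + \left(5 - 1 + \frac{-1 - 4}{2}\right)^{2}} - 2468 = \sqrt{31684 + \left(5 - 1 + \frac{1}{2} \left(-5\right)\right)^{2}} - 2468 = \sqrt{31684 + \left(5 - 1 - \frac{5}{2}\right)^{2}} - 2468 = \sqrt{31684 + \left(\frac{3}{2}\right)^{2}} - 2468 = \sqrt{31684 + \frac{9}{4}} - 2468 = \sqrt{\frac{126745}{4}} - 2468 = \frac{\sqrt{126745}}{2} - 2468 = -2468 + \frac{\sqrt{126745}}{2}$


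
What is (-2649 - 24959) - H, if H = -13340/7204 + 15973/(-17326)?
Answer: -861396961025/31204126 ≈ -27605.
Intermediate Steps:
H = -86549583/31204126 (H = -13340*1/7204 + 15973*(-1/17326) = -3335/1801 - 15973/17326 = -86549583/31204126 ≈ -2.7737)
(-2649 - 24959) - H = (-2649 - 24959) - 1*(-86549583/31204126) = -27608 + 86549583/31204126 = -861396961025/31204126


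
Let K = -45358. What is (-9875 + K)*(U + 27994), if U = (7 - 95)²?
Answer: -1973916954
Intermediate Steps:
U = 7744 (U = (-88)² = 7744)
(-9875 + K)*(U + 27994) = (-9875 - 45358)*(7744 + 27994) = -55233*35738 = -1973916954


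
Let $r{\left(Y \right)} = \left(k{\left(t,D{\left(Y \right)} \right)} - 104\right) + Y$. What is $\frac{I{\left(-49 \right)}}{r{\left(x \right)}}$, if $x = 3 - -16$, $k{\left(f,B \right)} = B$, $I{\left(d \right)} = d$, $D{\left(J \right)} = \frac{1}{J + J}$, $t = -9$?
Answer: $\frac{1862}{3229} \approx 0.57665$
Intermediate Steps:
$D{\left(J \right)} = \frac{1}{2 J}$
$x = 19$ ($x = 3 + 16 = 19$)
$r{\left(Y \right)} = -104 + Y + \frac{1}{2 Y}$ ($r{\left(Y \right)} = \left(\frac{1}{2 Y} - 104\right) + Y = \left(-104 + \frac{1}{2 Y}\right) + Y = -104 + Y + \frac{1}{2 Y}$)
$\frac{I{\left(-49 \right)}}{r{\left(x \right)}} = - \frac{49}{-104 + 19 + \frac{1}{2 \cdot 19}} = - \frac{49}{-104 + 19 + \frac{1}{2} \cdot \frac{1}{19}} = - \frac{49}{-104 + 19 + \frac{1}{38}} = - \frac{49}{- \frac{3229}{38}} = \left(-49\right) \left(- \frac{38}{3229}\right) = \frac{1862}{3229}$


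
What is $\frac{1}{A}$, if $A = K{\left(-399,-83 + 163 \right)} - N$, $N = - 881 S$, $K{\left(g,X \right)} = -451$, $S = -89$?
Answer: $- \frac{1}{78860} \approx -1.2681 \cdot 10^{-5}$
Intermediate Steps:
$N = 78409$ ($N = \left(-881\right) \left(-89\right) = 78409$)
$A = -78860$ ($A = -451 - 78409 = -78860$)
$\frac{1}{A} = \frac{1}{-78860} = - \frac{1}{78860}$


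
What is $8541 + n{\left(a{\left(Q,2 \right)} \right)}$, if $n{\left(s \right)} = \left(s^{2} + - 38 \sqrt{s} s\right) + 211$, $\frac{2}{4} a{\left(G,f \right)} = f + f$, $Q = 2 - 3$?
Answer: $8816 - 608 \sqrt{2} \approx 7956.2$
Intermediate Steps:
$Q = -1$
$a{\left(G,f \right)} = 4 f$ ($a{\left(G,f \right)} = 2 \left(f + f\right) = 2 \cdot 2 f = 4 f$)
$n{\left(s \right)} = 211 + s^{2} - 38 s^{\frac{3}{2}}$ ($n{\left(s \right)} = \left(s^{2} - 38 s^{\frac{3}{2}}\right) + 211 = 211 + s^{2} - 38 s^{\frac{3}{2}}$)
$8541 + n{\left(a{\left(Q,2 \right)} \right)} = 8541 + \left(211 + \left(4 \cdot 2\right)^{2} - 38 \left(4 \cdot 2\right)^{\frac{3}{2}}\right) = 8541 + \left(211 + 8^{2} - 38 \cdot 8^{\frac{3}{2}}\right) = 8541 + \left(211 + 64 - 38 \cdot 16 \sqrt{2}\right) = 8541 + \left(211 + 64 - 608 \sqrt{2}\right) = 8541 + \left(275 - 608 \sqrt{2}\right) = 8816 - 608 \sqrt{2}$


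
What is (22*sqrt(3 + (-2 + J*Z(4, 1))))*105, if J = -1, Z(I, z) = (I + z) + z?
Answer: 2310*I*sqrt(5) ≈ 5165.3*I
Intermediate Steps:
Z(I, z) = I + 2*z
(22*sqrt(3 + (-2 + J*Z(4, 1))))*105 = (22*sqrt(3 + (-2 - (4 + 2*1))))*105 = (22*sqrt(3 + (-2 - (4 + 2))))*105 = (22*sqrt(3 + (-2 - 1*6)))*105 = (22*sqrt(3 + (-2 - 6)))*105 = (22*sqrt(3 - 8))*105 = (22*sqrt(-5))*105 = (22*(I*sqrt(5)))*105 = (22*I*sqrt(5))*105 = 2310*I*sqrt(5)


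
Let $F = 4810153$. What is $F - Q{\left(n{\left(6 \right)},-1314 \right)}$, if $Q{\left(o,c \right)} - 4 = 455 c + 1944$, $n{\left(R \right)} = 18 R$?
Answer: $5406075$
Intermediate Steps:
$Q{\left(o,c \right)} = 1948 + 455 c$ ($Q{\left(o,c \right)} = 4 + \left(455 c + 1944\right) = 4 + \left(1944 + 455 c\right) = 1948 + 455 c$)
$F - Q{\left(n{\left(6 \right)},-1314 \right)} = 4810153 - \left(1948 + 455 \left(-1314\right)\right) = 4810153 - \left(1948 - 597870\right) = 4810153 - -595922 = 4810153 + 595922 = 5406075$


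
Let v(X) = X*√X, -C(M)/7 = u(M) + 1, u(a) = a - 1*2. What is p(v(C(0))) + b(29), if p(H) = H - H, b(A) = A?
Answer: 29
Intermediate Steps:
u(a) = -2 + a (u(a) = a - 2 = -2 + a)
C(M) = 7 - 7*M (C(M) = -7*((-2 + M) + 1) = -7*(-1 + M) = 7 - 7*M)
v(X) = X^(3/2)
p(H) = 0
p(v(C(0))) + b(29) = 0 + 29 = 29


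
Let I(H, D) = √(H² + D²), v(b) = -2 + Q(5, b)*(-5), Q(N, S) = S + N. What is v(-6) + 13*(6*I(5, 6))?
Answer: 3 + 78*√61 ≈ 612.20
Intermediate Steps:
Q(N, S) = N + S
v(b) = -27 - 5*b (v(b) = -2 + (5 + b)*(-5) = -2 + (-25 - 5*b) = -27 - 5*b)
I(H, D) = √(D² + H²)
v(-6) + 13*(6*I(5, 6)) = (-27 - 5*(-6)) + 13*(6*√(6² + 5²)) = (-27 + 30) + 13*(6*√(36 + 25)) = 3 + 13*(6*√61) = 3 + 78*√61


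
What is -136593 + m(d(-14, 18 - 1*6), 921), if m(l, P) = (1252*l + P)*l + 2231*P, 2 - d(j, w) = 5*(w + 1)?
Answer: 6829323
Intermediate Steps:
d(j, w) = -3 - 5*w (d(j, w) = 2 - 5*(w + 1) = 2 - 5*(1 + w) = 2 - (5 + 5*w) = 2 + (-5 - 5*w) = -3 - 5*w)
m(l, P) = 2231*P + l*(P + 1252*l) (m(l, P) = (P + 1252*l)*l + 2231*P = l*(P + 1252*l) + 2231*P = 2231*P + l*(P + 1252*l))
-136593 + m(d(-14, 18 - 1*6), 921) = -136593 + (1252*(-3 - 5*(18 - 1*6))² + 2231*921 + 921*(-3 - 5*(18 - 1*6))) = -136593 + (1252*(-3 - 5*(18 - 6))² + 2054751 + 921*(-3 - 5*(18 - 6))) = -136593 + (1252*(-3 - 5*12)² + 2054751 + 921*(-3 - 5*12)) = -136593 + (1252*(-3 - 60)² + 2054751 + 921*(-3 - 60)) = -136593 + (1252*(-63)² + 2054751 + 921*(-63)) = -136593 + (1252*3969 + 2054751 - 58023) = -136593 + (4969188 + 2054751 - 58023) = -136593 + 6965916 = 6829323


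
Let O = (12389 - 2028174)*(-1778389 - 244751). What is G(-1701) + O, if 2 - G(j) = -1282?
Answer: 4078215266184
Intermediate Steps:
O = 4078215264900 (O = -2015785*(-2023140) = 4078215264900)
G(j) = 1284 (G(j) = 2 - 1*(-1282) = 2 + 1282 = 1284)
G(-1701) + O = 1284 + 4078215264900 = 4078215266184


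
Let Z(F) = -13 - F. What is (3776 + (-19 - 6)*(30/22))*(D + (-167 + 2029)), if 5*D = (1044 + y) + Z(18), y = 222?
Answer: 86808549/11 ≈ 7.8917e+6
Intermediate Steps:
D = 247 (D = ((1044 + 222) + (-13 - 1*18))/5 = (1266 + (-13 - 18))/5 = (1266 - 31)/5 = (⅕)*1235 = 247)
(3776 + (-19 - 6)*(30/22))*(D + (-167 + 2029)) = (3776 + (-19 - 6)*(30/22))*(247 + (-167 + 2029)) = (3776 - 750/22)*(247 + 1862) = (3776 - 25*15/11)*2109 = (3776 - 375/11)*2109 = (41161/11)*2109 = 86808549/11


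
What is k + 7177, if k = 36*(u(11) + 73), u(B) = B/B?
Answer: 9841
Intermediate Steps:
u(B) = 1
k = 2664 (k = 36*(1 + 73) = 36*74 = 2664)
k + 7177 = 2664 + 7177 = 9841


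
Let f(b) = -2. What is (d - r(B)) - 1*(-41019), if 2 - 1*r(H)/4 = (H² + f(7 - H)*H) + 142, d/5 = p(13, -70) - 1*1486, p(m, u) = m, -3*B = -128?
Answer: 370390/9 ≈ 41154.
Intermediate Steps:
B = 128/3 (B = -⅓*(-128) = 128/3 ≈ 42.667)
d = -7365 (d = 5*(13 - 1*1486) = 5*(13 - 1486) = 5*(-1473) = -7365)
r(H) = -560 - 4*H² + 8*H (r(H) = 8 - 4*((H² - 2*H) + 142) = 8 - 4*(142 + H² - 2*H) = 8 + (-568 - 4*H² + 8*H) = -560 - 4*H² + 8*H)
(d - r(B)) - 1*(-41019) = (-7365 - (-560 - 4*(128/3)² + 8*(128/3))) - 1*(-41019) = (-7365 - (-560 - 4*16384/9 + 1024/3)) + 41019 = (-7365 - (-560 - 65536/9 + 1024/3)) + 41019 = (-7365 - 1*(-67504/9)) + 41019 = (-7365 + 67504/9) + 41019 = 1219/9 + 41019 = 370390/9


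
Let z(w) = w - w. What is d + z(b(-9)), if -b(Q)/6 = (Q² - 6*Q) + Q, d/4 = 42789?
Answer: 171156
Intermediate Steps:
d = 171156 (d = 4*42789 = 171156)
b(Q) = -6*Q² + 30*Q (b(Q) = -6*((Q² - 6*Q) + Q) = -6*(Q² - 5*Q) = -6*Q² + 30*Q)
z(w) = 0
d + z(b(-9)) = 171156 + 0 = 171156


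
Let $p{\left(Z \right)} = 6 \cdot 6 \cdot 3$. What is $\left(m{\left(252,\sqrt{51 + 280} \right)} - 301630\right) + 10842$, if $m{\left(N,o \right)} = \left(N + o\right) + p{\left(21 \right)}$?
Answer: $-290428 + \sqrt{331} \approx -2.9041 \cdot 10^{5}$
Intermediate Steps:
$p{\left(Z \right)} = 108$ ($p{\left(Z \right)} = 36 \cdot 3 = 108$)
$m{\left(N,o \right)} = 108 + N + o$ ($m{\left(N,o \right)} = \left(N + o\right) + 108 = 108 + N + o$)
$\left(m{\left(252,\sqrt{51 + 280} \right)} - 301630\right) + 10842 = \left(\left(108 + 252 + \sqrt{51 + 280}\right) - 301630\right) + 10842 = \left(\left(108 + 252 + \sqrt{331}\right) - 301630\right) + 10842 = \left(\left(360 + \sqrt{331}\right) - 301630\right) + 10842 = \left(-301270 + \sqrt{331}\right) + 10842 = -290428 + \sqrt{331}$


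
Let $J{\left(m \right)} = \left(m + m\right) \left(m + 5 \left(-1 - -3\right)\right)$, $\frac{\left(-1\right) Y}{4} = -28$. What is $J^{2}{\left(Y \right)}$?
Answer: $746819584$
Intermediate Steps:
$Y = 112$ ($Y = \left(-4\right) \left(-28\right) = 112$)
$J{\left(m \right)} = 2 m \left(10 + m\right)$ ($J{\left(m \right)} = 2 m \left(m + 5 \left(-1 + 3\right)\right) = 2 m \left(m + 5 \cdot 2\right) = 2 m \left(m + 10\right) = 2 m \left(10 + m\right)$)
$J^{2}{\left(Y \right)} = \left(2 \cdot 112 \left(10 + 112\right)\right)^{2} = \left(2 \cdot 112 \cdot 122\right)^{2} = 27328^{2} = 746819584$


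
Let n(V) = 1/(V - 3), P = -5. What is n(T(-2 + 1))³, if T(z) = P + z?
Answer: -1/729 ≈ -0.0013717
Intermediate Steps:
T(z) = -5 + z
n(V) = 1/(-3 + V)
n(T(-2 + 1))³ = (1/(-3 + (-5 + (-2 + 1))))³ = (1/(-3 + (-5 - 1)))³ = (1/(-3 - 6))³ = (1/(-9))³ = (-⅑)³ = -1/729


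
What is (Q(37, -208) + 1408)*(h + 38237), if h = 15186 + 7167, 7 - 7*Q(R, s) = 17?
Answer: 596569140/7 ≈ 8.5224e+7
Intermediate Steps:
Q(R, s) = -10/7 (Q(R, s) = 1 - 1/7*17 = 1 - 17/7 = -10/7)
h = 22353
(Q(37, -208) + 1408)*(h + 38237) = (-10/7 + 1408)*(22353 + 38237) = (9846/7)*60590 = 596569140/7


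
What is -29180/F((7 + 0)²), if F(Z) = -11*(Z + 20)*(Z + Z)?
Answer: 14590/37191 ≈ 0.39230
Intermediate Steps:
F(Z) = -22*Z*(20 + Z) (F(Z) = -11*(20 + Z)*2*Z = -22*Z*(20 + Z))
-29180/F((7 + 0)²) = -29180*(-1/(22*(7 + 0)²*(20 + (7 + 0)²))) = -29180*(-1/(1078*(20 + 7²))) = -29180*(-1/(1078*(20 + 49))) = -29180/((-22*49*69)) = -29180/(-74382) = -29180*(-1/74382) = 14590/37191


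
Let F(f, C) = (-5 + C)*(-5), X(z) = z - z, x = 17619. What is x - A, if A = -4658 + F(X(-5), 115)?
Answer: 22827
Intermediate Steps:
X(z) = 0
F(f, C) = 25 - 5*C
A = -5208 (A = -4658 + (25 - 5*115) = -4658 + (25 - 575) = -4658 - 550 = -5208)
x - A = 17619 - 1*(-5208) = 17619 + 5208 = 22827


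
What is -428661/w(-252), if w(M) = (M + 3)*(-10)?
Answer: -142887/830 ≈ -172.15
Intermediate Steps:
w(M) = -30 - 10*M (w(M) = (3 + M)*(-10) = -30 - 10*M)
-428661/w(-252) = -428661/(-30 - 10*(-252)) = -428661/(-30 + 2520) = -428661/2490 = -428661*1/2490 = -142887/830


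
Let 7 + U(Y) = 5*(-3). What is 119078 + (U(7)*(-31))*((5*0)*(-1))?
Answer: 119078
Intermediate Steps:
U(Y) = -22 (U(Y) = -7 + 5*(-3) = -7 - 15 = -22)
119078 + (U(7)*(-31))*((5*0)*(-1)) = 119078 + (-22*(-31))*((5*0)*(-1)) = 119078 + 682*(0*(-1)) = 119078 + 682*0 = 119078 + 0 = 119078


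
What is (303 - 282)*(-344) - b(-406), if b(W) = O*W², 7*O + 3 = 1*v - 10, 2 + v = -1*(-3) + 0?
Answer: 275352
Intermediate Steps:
v = 1 (v = -2 + (-1*(-3) + 0) = -2 + (3 + 0) = -2 + 3 = 1)
O = -12/7 (O = -3/7 + (1*1 - 10)/7 = -3/7 + (1 - 10)/7 = -3/7 + (⅐)*(-9) = -3/7 - 9/7 = -12/7 ≈ -1.7143)
b(W) = -12*W²/7
(303 - 282)*(-344) - b(-406) = (303 - 282)*(-344) - (-12)*(-406)²/7 = 21*(-344) - (-12)*164836/7 = -7224 - 1*(-282576) = -7224 + 282576 = 275352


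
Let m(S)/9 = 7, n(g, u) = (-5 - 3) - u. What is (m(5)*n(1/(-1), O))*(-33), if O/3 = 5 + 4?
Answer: 72765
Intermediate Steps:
O = 27 (O = 3*(5 + 4) = 3*9 = 27)
n(g, u) = -8 - u
m(S) = 63 (m(S) = 9*7 = 63)
(m(5)*n(1/(-1), O))*(-33) = (63*(-8 - 1*27))*(-33) = (63*(-8 - 27))*(-33) = (63*(-35))*(-33) = -2205*(-33) = 72765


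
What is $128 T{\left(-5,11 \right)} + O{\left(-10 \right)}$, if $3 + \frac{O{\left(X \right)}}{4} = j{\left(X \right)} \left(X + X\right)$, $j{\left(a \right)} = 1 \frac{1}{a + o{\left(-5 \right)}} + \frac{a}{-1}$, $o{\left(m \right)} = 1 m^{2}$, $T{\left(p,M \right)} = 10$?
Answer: $\frac{1388}{3} \approx 462.67$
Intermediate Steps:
$o{\left(m \right)} = m^{2}$
$j{\left(a \right)} = \frac{1}{25 + a} - a$ ($j{\left(a \right)} = 1 \frac{1}{a + \left(-5\right)^{2}} + \frac{a}{-1} = 1 \frac{1}{a + 25} + a \left(-1\right) = 1 \frac{1}{25 + a} - a = \frac{1}{25 + a} - a$)
$O{\left(X \right)} = -12 + \frac{8 X \left(1 - X^{2} - 25 X\right)}{25 + X}$ ($O{\left(X \right)} = -12 + 4 \frac{1 - X^{2} - 25 X}{25 + X} \left(X + X\right) = -12 + 4 \frac{1 - X^{2} - 25 X}{25 + X} 2 X = -12 + 4 \frac{2 X \left(1 - X^{2} - 25 X\right)}{25 + X} = -12 + \frac{8 X \left(1 - X^{2} - 25 X\right)}{25 + X}$)
$128 T{\left(-5,11 \right)} + O{\left(-10 \right)} = 128 \cdot 10 + \frac{4 \left(-75 - -10 - 50 \left(-10\right)^{2} - 2 \left(-10\right)^{3}\right)}{25 - 10} = 1280 + \frac{4 \left(-75 + 10 - 5000 - -2000\right)}{15} = 1280 + 4 \cdot \frac{1}{15} \left(-75 + 10 - 5000 + 2000\right) = 1280 + 4 \cdot \frac{1}{15} \left(-3065\right) = 1280 - \frac{2452}{3} = \frac{1388}{3}$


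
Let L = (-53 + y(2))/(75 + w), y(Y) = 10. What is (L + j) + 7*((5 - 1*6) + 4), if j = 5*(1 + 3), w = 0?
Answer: 3032/75 ≈ 40.427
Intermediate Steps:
L = -43/75 (L = (-53 + 10)/(75 + 0) = -43/75 ≈ -0.57333)
j = 20 (j = 5*4 = 20)
(L + j) + 7*((5 - 1*6) + 4) = (-43/75 + 20) + 7*((5 - 1*6) + 4) = 1457/75 + 7*((5 - 6) + 4) = 1457/75 + 7*(-1 + 4) = 1457/75 + 7*3 = 1457/75 + 21 = 3032/75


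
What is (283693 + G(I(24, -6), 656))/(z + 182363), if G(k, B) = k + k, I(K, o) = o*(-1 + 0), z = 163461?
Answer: 283705/345824 ≈ 0.82037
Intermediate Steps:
I(K, o) = -o (I(K, o) = o*(-1) = -o)
G(k, B) = 2*k
(283693 + G(I(24, -6), 656))/(z + 182363) = (283693 + 2*(-1*(-6)))/(163461 + 182363) = (283693 + 2*6)/345824 = (283693 + 12)*(1/345824) = 283705*(1/345824) = 283705/345824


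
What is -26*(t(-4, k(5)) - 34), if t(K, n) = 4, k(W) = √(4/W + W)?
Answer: 780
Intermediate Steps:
k(W) = √(W + 4/W)
-26*(t(-4, k(5)) - 34) = -26*(4 - 34) = -26*(-30) = 780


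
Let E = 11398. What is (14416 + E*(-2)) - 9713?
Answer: -18093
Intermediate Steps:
(14416 + E*(-2)) - 9713 = (14416 + 11398*(-2)) - 9713 = (14416 - 22796) - 9713 = -8380 - 9713 = -18093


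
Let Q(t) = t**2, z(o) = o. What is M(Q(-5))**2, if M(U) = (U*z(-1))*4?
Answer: 10000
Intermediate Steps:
M(U) = -4*U (M(U) = (U*(-1))*4 = -U*4 = -4*U)
M(Q(-5))**2 = (-4*(-5)**2)**2 = (-4*25)**2 = (-100)**2 = 10000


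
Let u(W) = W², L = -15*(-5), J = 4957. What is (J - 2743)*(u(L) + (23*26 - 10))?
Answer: 13755582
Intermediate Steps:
L = 75
(J - 2743)*(u(L) + (23*26 - 10)) = (4957 - 2743)*(75² + (23*26 - 10)) = 2214*(5625 + (598 - 10)) = 2214*(5625 + 588) = 2214*6213 = 13755582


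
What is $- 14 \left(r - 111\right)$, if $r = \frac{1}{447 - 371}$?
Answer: $\frac{59045}{38} \approx 1553.8$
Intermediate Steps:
$r = \frac{1}{76} \approx 0.013158$
$- 14 \left(r - 111\right) = - 14 \left(\frac{1}{76} - 111\right) = \left(-14\right) \left(- \frac{8435}{76}\right) = \frac{59045}{38}$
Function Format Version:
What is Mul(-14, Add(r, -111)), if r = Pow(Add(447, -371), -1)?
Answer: Rational(59045, 38) ≈ 1553.8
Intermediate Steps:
r = Rational(1, 76) (r = Pow(76, -1) = Rational(1, 76) ≈ 0.013158)
Mul(-14, Add(r, -111)) = Mul(-14, Add(Rational(1, 76), -111)) = Mul(-14, Rational(-8435, 76)) = Rational(59045, 38)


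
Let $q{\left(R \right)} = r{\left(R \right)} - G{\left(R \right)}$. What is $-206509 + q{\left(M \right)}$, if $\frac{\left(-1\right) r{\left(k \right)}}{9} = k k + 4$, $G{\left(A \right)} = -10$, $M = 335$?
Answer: $-1216560$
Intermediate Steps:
$r{\left(k \right)} = -36 - 9 k^{2}$ ($r{\left(k \right)} = - 9 \left(k k + 4\right) = - 9 \left(k^{2} + 4\right) = - 9 \left(4 + k^{2}\right) = -36 - 9 k^{2}$)
$q{\left(R \right)} = -26 - 9 R^{2}$ ($q{\left(R \right)} = \left(-36 - 9 R^{2}\right) - -10 = \left(-36 - 9 R^{2}\right) + 10 = -26 - 9 R^{2}$)
$-206509 + q{\left(M \right)} = -206509 - \left(26 + 9 \cdot 335^{2}\right) = -206509 - 1010051 = -1216560$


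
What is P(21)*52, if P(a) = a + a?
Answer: 2184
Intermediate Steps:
P(a) = 2*a
P(21)*52 = (2*21)*52 = 42*52 = 2184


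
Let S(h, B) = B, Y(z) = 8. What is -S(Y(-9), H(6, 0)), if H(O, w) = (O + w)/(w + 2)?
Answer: -3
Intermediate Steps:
H(O, w) = (O + w)/(2 + w)
-S(Y(-9), H(6, 0)) = -(6 + 0)/(2 + 0) = -6/2 = -1*3 = -3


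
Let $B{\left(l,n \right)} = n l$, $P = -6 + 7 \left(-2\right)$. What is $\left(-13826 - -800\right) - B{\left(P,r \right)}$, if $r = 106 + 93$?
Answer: $-9046$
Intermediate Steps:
$r = 199$
$P = -20$ ($P = -6 - 14 = -20$)
$B{\left(l,n \right)} = l n$
$\left(-13826 - -800\right) - B{\left(P,r \right)} = \left(-13826 - -800\right) - \left(-20\right) 199 = \left(-13826 + 800\right) - -3980 = -13026 + 3980 = -9046$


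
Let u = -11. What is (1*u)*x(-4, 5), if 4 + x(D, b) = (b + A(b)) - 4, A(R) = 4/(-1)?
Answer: 77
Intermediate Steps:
A(R) = -4 (A(R) = 4*(-1) = -4)
x(D, b) = -12 + b (x(D, b) = -4 + ((b - 4) - 4) = -4 + ((-4 + b) - 4) = -4 + (-8 + b) = -12 + b)
(1*u)*x(-4, 5) = (1*(-11))*(-12 + 5) = -11*(-7) = 77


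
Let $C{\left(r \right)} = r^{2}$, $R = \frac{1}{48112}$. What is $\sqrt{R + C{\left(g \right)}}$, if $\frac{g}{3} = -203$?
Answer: $\frac{\sqrt{53656386805711}}{12028} \approx 609.0$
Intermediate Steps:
$R = \frac{1}{48112} \approx 2.0785 \cdot 10^{-5}$
$g = -609$ ($g = 3 \left(-203\right) = -609$)
$\sqrt{R + C{\left(g \right)}} = \sqrt{\frac{1}{48112} + \left(-609\right)^{2}} = \sqrt{\frac{1}{48112} + 370881} = \sqrt{\frac{17843826673}{48112}} = \frac{\sqrt{53656386805711}}{12028}$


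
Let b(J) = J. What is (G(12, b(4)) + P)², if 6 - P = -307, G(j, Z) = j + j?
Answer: 113569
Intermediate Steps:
G(j, Z) = 2*j
P = 313 (P = 6 - 1*(-307) = 6 + 307 = 313)
(G(12, b(4)) + P)² = (2*12 + 313)² = (24 + 313)² = 337² = 113569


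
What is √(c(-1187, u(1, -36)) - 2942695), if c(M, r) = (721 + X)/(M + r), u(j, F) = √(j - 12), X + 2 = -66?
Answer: √((3492979618 - 2942695*I*√11)/(-1187 + I*√11)) ≈ 0.e-7 - 1715.4*I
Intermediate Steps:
X = -68 (X = -2 - 66 = -68)
u(j, F) = √(-12 + j)
c(M, r) = 653/(M + r) (c(M, r) = (721 - 68)/(M + r) = 653/(M + r))
√(c(-1187, u(1, -36)) - 2942695) = √(653/(-1187 + √(-12 + 1)) - 2942695) = √(653/(-1187 + √(-11)) - 2942695) = √(653/(-1187 + I*√11) - 2942695) = √(-2942695 + 653/(-1187 + I*√11))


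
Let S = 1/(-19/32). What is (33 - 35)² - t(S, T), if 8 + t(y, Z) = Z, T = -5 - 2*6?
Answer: 29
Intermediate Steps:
T = -17 (T = -5 - 12 = -17)
S = -32/19 (S = 1/(-19*1/32) = 1/(-19/32) = -32/19 ≈ -1.6842)
t(y, Z) = -8 + Z
(33 - 35)² - t(S, T) = (33 - 35)² - (-8 - 17) = (-2)² - 1*(-25) = 4 + 25 = 29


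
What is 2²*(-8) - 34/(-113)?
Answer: -3582/113 ≈ -31.699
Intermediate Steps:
2²*(-8) - 34/(-113) = 4*(-8) - 34*(-1/113) = -32 + 34/113 = -3582/113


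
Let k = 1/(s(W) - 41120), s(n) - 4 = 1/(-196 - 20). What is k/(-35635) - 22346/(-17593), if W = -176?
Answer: 7071983117393558/5567770469768635 ≈ 1.2702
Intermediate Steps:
s(n) = 863/216 (s(n) = 4 + 1/(-196 - 20) = 4 + 1/(-216) = 4 - 1/216 = 863/216)
k = -216/8881057 (k = 1/(863/216 - 41120) = 1/(-8881057/216) = -216/8881057 ≈ -2.4321e-5)
k/(-35635) - 22346/(-17593) = -216/8881057/(-35635) - 22346/(-17593) = -216/8881057*(-1/35635) - 22346*(-1/17593) = 216/316476466195 + 22346/17593 = 7071983117393558/5567770469768635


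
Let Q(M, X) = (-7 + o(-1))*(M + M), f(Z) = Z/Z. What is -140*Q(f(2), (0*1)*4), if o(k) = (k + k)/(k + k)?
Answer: 1680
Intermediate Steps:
f(Z) = 1
o(k) = 1 (o(k) = (2*k)/((2*k)) = (2*k)*(1/(2*k)) = 1)
Q(M, X) = -12*M (Q(M, X) = (-7 + 1)*(M + M) = -12*M)
-140*Q(f(2), (0*1)*4) = -(-1680) = -140*(-12) = 1680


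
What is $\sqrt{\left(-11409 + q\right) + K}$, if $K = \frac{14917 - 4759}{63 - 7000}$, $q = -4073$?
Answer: $\frac{2 i \sqrt{186273697526}}{6937} \approx 124.43 i$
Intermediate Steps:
$K = - \frac{10158}{6937}$ ($K = \frac{10158}{-6937} = 10158 \left(- \frac{1}{6937}\right) = - \frac{10158}{6937} \approx -1.4643$)
$\sqrt{\left(-11409 + q\right) + K} = \sqrt{\left(-11409 - 4073\right) - \frac{10158}{6937}} = \sqrt{-15482 - \frac{10158}{6937}} = \sqrt{- \frac{107408792}{6937}} = \frac{2 i \sqrt{186273697526}}{6937}$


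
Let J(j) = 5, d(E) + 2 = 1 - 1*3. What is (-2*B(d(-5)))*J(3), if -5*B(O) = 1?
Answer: 2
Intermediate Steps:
d(E) = -4 (d(E) = -2 + (1 - 1*3) = -2 + (1 - 3) = -2 - 2 = -4)
B(O) = -1/5 (B(O) = -1/5*1 = -1/5)
(-2*B(d(-5)))*J(3) = -2*(-1/5)*5 = (2/5)*5 = 2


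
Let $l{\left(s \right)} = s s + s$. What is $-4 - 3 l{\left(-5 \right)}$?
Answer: $-64$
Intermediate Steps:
$l{\left(s \right)} = s + s^{2}$ ($l{\left(s \right)} = s^{2} + s = s + s^{2}$)
$-4 - 3 l{\left(-5 \right)} = -4 - 3 \left(- 5 \left(1 - 5\right)\right) = -4 - 3 \left(\left(-5\right) \left(-4\right)\right) = -4 - 60 = -64$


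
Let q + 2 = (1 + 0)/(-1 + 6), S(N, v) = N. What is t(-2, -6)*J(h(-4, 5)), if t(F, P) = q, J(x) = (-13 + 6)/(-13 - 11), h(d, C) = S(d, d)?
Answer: -21/40 ≈ -0.52500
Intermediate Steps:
h(d, C) = d
J(x) = 7/24 (J(x) = -7/(-24) = -7*(-1/24) = 7/24)
q = -9/5 (q = -2 + (1 + 0)/(-1 + 6) = -2 + 1/5 = -9/5 ≈ -1.8000)
t(F, P) = -9/5
t(-2, -6)*J(h(-4, 5)) = -9/5*7/24 = -21/40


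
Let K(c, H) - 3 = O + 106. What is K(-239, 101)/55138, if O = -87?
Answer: 11/27569 ≈ 0.00039900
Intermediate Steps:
K(c, H) = 22 (K(c, H) = 3 + (-87 + 106) = 3 + 19 = 22)
K(-239, 101)/55138 = 22/55138 = 22*(1/55138) = 11/27569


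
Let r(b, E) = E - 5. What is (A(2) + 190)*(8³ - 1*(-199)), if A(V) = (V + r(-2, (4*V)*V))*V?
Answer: 153576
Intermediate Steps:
r(b, E) = -5 + E
A(V) = V*(-5 + V + 4*V²) (A(V) = (V + (-5 + (4*V)*V))*V = (V + (-5 + 4*V²))*V = (-5 + V + 4*V²)*V = V*(-5 + V + 4*V²))
(A(2) + 190)*(8³ - 1*(-199)) = (2*(-5 + 2 + 4*2²) + 190)*(8³ - 1*(-199)) = (2*(-5 + 2 + 4*4) + 190)*(512 + 199) = (2*(-5 + 2 + 16) + 190)*711 = (2*13 + 190)*711 = (26 + 190)*711 = 216*711 = 153576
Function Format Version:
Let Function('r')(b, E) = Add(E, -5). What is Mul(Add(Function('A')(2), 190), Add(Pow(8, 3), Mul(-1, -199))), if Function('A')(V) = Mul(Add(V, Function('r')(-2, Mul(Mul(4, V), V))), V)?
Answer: 153576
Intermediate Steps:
Function('r')(b, E) = Add(-5, E)
Function('A')(V) = Mul(V, Add(-5, V, Mul(4, Pow(V, 2)))) (Function('A')(V) = Mul(Add(V, Add(-5, Mul(Mul(4, V), V))), V) = Mul(Add(V, Add(-5, Mul(4, Pow(V, 2)))), V) = Mul(Add(-5, V, Mul(4, Pow(V, 2))), V) = Mul(V, Add(-5, V, Mul(4, Pow(V, 2)))))
Mul(Add(Function('A')(2), 190), Add(Pow(8, 3), Mul(-1, -199))) = Mul(Add(Mul(2, Add(-5, 2, Mul(4, Pow(2, 2)))), 190), Add(Pow(8, 3), Mul(-1, -199))) = Mul(Add(Mul(2, Add(-5, 2, Mul(4, 4))), 190), Add(512, 199)) = Mul(Add(Mul(2, Add(-5, 2, 16)), 190), 711) = Mul(Add(Mul(2, 13), 190), 711) = Mul(Add(26, 190), 711) = Mul(216, 711) = 153576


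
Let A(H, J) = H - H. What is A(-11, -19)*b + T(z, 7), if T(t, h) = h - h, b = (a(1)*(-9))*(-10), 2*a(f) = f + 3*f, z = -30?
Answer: 0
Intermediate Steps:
A(H, J) = 0
a(f) = 2*f (a(f) = (f + 3*f)/2 = (4*f)/2 = 2*f)
b = 180 (b = ((2*1)*(-9))*(-10) = (2*(-9))*(-10) = -18*(-10) = 180)
T(t, h) = 0
A(-11, -19)*b + T(z, 7) = 0*180 + 0 = 0 + 0 = 0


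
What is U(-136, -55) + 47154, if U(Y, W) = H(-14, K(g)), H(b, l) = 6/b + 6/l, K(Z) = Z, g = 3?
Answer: 330089/7 ≈ 47156.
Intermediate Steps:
U(Y, W) = 11/7 (U(Y, W) = 6/(-14) + 6/3 = 6*(-1/14) + 6*(⅓) = -3/7 + 2 = 11/7)
U(-136, -55) + 47154 = 11/7 + 47154 = 330089/7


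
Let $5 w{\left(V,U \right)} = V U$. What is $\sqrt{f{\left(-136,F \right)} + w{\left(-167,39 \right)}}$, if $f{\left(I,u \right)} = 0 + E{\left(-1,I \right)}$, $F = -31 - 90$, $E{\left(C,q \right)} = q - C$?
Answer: $\frac{2 i \sqrt{8985}}{5} \approx 37.916 i$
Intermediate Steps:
$F = -121$
$f{\left(I,u \right)} = 1 + I$ ($f{\left(I,u \right)} = 0 + \left(I - -1\right) = 0 + \left(I + 1\right) = 0 + \left(1 + I\right) = 1 + I$)
$w{\left(V,U \right)} = \frac{U V}{5}$ ($w{\left(V,U \right)} = \frac{V U}{5} = \frac{U V}{5}$)
$\sqrt{f{\left(-136,F \right)} + w{\left(-167,39 \right)}} = \sqrt{\left(1 - 136\right) + \frac{1}{5} \cdot 39 \left(-167\right)} = \sqrt{-135 - \frac{6513}{5}} = \sqrt{- \frac{7188}{5}} = \frac{2 i \sqrt{8985}}{5}$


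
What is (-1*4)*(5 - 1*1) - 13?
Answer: -29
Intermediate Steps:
(-1*4)*(5 - 1*1) - 13 = -4*(5 - 1) - 13 = -4*4 - 13 = -16 - 13 = -29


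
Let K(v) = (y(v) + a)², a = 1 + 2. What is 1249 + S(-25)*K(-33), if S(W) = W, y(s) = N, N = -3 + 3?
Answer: 1024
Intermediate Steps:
N = 0
y(s) = 0
a = 3
K(v) = 9 (K(v) = (0 + 3)² = 3² = 9)
1249 + S(-25)*K(-33) = 1249 - 25*9 = 1249 - 225 = 1024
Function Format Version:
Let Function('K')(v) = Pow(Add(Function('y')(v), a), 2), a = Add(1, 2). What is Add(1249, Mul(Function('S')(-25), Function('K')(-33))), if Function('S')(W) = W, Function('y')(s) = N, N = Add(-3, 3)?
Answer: 1024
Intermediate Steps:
N = 0
Function('y')(s) = 0
a = 3
Function('K')(v) = 9 (Function('K')(v) = Pow(Add(0, 3), 2) = Pow(3, 2) = 9)
Add(1249, Mul(Function('S')(-25), Function('K')(-33))) = Add(1249, Mul(-25, 9)) = Add(1249, -225) = 1024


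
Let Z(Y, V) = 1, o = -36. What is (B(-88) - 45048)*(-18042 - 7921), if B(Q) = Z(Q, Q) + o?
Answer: 1170489929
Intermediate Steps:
B(Q) = -35 (B(Q) = 1 - 36 = -35)
(B(-88) - 45048)*(-18042 - 7921) = (-35 - 45048)*(-18042 - 7921) = -45083*(-25963) = 1170489929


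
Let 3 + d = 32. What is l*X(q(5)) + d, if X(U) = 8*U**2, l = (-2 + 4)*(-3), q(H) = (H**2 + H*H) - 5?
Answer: -97171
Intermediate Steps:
d = 29 (d = -3 + 32 = 29)
q(H) = -5 + 2*H**2 (q(H) = (H**2 + H**2) - 5 = 2*H**2 - 5 = -5 + 2*H**2)
l = -6 (l = 2*(-3) = -6)
l*X(q(5)) + d = -48*(-5 + 2*5**2)**2 + 29 = -48*(-5 + 2*25)**2 + 29 = -48*(-5 + 50)**2 + 29 = -48*45**2 + 29 = -48*2025 + 29 = -6*16200 + 29 = -97200 + 29 = -97171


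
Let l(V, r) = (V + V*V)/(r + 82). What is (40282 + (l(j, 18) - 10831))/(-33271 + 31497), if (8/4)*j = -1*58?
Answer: -368239/22175 ≈ -16.606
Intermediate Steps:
j = -29 (j = (-1*58)/2 = (½)*(-58) = -29)
l(V, r) = (V + V²)/(82 + r)
(40282 + (l(j, 18) - 10831))/(-33271 + 31497) = (40282 + (-29*(1 - 29)/(82 + 18) - 10831))/(-33271 + 31497) = (40282 + (-29*(-28)/100 - 10831))/(-1774) = (40282 + (-29*1/100*(-28) - 10831))*(-1/1774) = (40282 + (203/25 - 10831))*(-1/1774) = (40282 - 270572/25)*(-1/1774) = (736478/25)*(-1/1774) = -368239/22175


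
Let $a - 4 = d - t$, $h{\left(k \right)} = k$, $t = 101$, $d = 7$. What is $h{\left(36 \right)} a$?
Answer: $-3240$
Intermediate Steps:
$a = -90$ ($a = 4 + \left(7 - 101\right) = 4 - 94 = -90$)
$h{\left(36 \right)} a = 36 \left(-90\right) = -3240$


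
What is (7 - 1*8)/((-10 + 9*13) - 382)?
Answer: 1/275 ≈ 0.0036364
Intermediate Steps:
(7 - 1*8)/((-10 + 9*13) - 382) = (7 - 8)/((-10 + 117) - 382) = -1/(107 - 382) = -1/(-275) = -1/275*(-1) = 1/275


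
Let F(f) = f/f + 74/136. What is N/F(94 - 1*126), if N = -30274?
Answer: -2058632/105 ≈ -19606.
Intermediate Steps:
F(f) = 105/68 (F(f) = 1 + 74*(1/136) = 1 + 37/68 = 105/68)
N/F(94 - 1*126) = -30274/105/68 = -30274*68/105 = -2058632/105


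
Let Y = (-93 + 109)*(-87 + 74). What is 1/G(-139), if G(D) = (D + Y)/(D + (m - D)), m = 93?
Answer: -93/347 ≈ -0.26801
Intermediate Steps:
Y = -208 (Y = 16*(-13) = -208)
G(D) = -208/93 + D/93 (G(D) = (D - 208)/(D + (93 - D)) = (-208 + D)/93 = (-208 + D)*(1/93) = -208/93 + D/93)
1/G(-139) = 1/(-208/93 + (1/93)*(-139)) = 1/(-208/93 - 139/93) = 1/(-347/93) = -93/347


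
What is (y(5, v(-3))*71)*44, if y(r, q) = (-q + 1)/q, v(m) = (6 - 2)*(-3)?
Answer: -10153/3 ≈ -3384.3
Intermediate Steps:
v(m) = -12 (v(m) = 4*(-3) = -12)
y(r, q) = (1 - q)/q
(y(5, v(-3))*71)*44 = (((1 - 1*(-12))/(-12))*71)*44 = (-(1 + 12)/12*71)*44 = (-1/12*13*71)*44 = -13/12*71*44 = -923/12*44 = -10153/3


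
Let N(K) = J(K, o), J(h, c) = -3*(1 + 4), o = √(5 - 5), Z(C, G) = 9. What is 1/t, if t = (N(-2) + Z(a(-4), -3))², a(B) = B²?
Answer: 1/36 ≈ 0.027778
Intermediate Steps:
o = 0 (o = √0 = 0)
J(h, c) = -15 (J(h, c) = -3*5 = -15)
N(K) = -15
t = 36 (t = (-15 + 9)² = (-6)² = 36)
1/t = 1/36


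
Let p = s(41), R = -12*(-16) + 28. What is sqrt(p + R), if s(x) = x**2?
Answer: sqrt(1901) ≈ 43.600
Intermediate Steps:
R = 220 (R = 192 + 28 = 220)
p = 1681 (p = 41**2 = 1681)
sqrt(p + R) = sqrt(1681 + 220) = sqrt(1901)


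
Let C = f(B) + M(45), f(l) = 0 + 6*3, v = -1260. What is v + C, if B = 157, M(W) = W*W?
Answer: 783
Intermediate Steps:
M(W) = W²
f(l) = 18 (f(l) = 0 + 18 = 18)
C = 2043 (C = 18 + 45² = 18 + 2025 = 2043)
v + C = -1260 + 2043 = 783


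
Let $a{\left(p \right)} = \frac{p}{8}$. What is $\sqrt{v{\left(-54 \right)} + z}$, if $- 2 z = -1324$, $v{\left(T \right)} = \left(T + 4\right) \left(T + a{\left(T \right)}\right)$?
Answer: $\frac{7 \sqrt{302}}{2} \approx 60.823$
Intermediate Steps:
$a{\left(p \right)} = \frac{p}{8}$ ($a{\left(p \right)} = p \frac{1}{8} = \frac{p}{8}$)
$v{\left(T \right)} = \frac{9 T \left(4 + T\right)}{8}$ ($v{\left(T \right)} = \left(T + 4\right) \left(T + \frac{T}{8}\right) = \left(4 + T\right) \frac{9 T}{8} = \frac{9 T \left(4 + T\right)}{8}$)
$z = 662$ ($z = \left(- \frac{1}{2}\right) \left(-1324\right) = 662$)
$\sqrt{v{\left(-54 \right)} + z} = \sqrt{\frac{9}{8} \left(-54\right) \left(4 - 54\right) + 662} = \sqrt{\frac{9}{8} \left(-54\right) \left(-50\right) + 662} = \sqrt{\frac{6075}{2} + 662} = \sqrt{\frac{7399}{2}} = \frac{7 \sqrt{302}}{2}$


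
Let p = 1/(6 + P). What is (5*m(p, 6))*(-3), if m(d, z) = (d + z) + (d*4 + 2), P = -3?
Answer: -145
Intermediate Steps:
p = ⅓ (p = 1/(6 - 3) = 1/3 = ⅓ ≈ 0.33333)
m(d, z) = 2 + z + 5*d (m(d, z) = (d + z) + (4*d + 2) = (d + z) + (2 + 4*d) = 2 + z + 5*d)
(5*m(p, 6))*(-3) = (5*(2 + 6 + 5*(⅓)))*(-3) = (5*(2 + 6 + 5/3))*(-3) = (5*(29/3))*(-3) = (145/3)*(-3) = -145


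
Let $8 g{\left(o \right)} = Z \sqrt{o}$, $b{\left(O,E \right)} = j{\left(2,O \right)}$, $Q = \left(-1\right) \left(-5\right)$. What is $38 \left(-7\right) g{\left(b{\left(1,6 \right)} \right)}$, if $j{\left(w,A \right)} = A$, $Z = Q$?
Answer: $- \frac{665}{4} \approx -166.25$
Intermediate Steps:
$Q = 5$
$Z = 5$
$b{\left(O,E \right)} = O$
$g{\left(o \right)} = \frac{5 \sqrt{o}}{8}$
$38 \left(-7\right) g{\left(b{\left(1,6 \right)} \right)} = 38 \left(-7\right) \frac{5 \sqrt{1}}{8} = - 266 \cdot \frac{5}{8} \cdot 1 = \left(-266\right) \frac{5}{8} = - \frac{665}{4}$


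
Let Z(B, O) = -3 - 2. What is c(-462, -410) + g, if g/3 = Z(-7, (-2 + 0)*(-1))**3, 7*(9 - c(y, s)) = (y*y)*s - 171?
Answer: 87509649/7 ≈ 1.2501e+7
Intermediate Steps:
c(y, s) = 234/7 - s*y**2/7 (c(y, s) = 9 - ((y*y)*s - 171)/7 = 9 - (y**2*s - 171)/7 = 9 - (s*y**2 - 171)/7 = 9 - (-171 + s*y**2)/7 = 9 + (171/7 - s*y**2/7) = 234/7 - s*y**2/7)
Z(B, O) = -5
g = -375 (g = 3*(-5)**3 = 3*(-125) = -375)
c(-462, -410) + g = (234/7 - 1/7*(-410)*(-462)**2) - 375 = (234/7 - 1/7*(-410)*213444) - 375 = (234/7 + 12501720) - 375 = 87512274/7 - 375 = 87509649/7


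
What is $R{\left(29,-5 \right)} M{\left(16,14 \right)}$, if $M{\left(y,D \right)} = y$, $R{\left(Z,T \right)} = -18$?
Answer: $-288$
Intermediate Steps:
$R{\left(29,-5 \right)} M{\left(16,14 \right)} = \left(-18\right) 16 = -288$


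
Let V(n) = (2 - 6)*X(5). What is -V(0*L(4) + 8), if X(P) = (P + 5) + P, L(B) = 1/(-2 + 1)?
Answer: 60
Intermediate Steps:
L(B) = -1 (L(B) = 1/(-1) = -1)
X(P) = 5 + 2*P (X(P) = (5 + P) + P = 5 + 2*P)
V(n) = -60 (V(n) = (2 - 6)*(5 + 2*5) = -4*(5 + 10) = -4*15 = -60)
-V(0*L(4) + 8) = -1*(-60) = 60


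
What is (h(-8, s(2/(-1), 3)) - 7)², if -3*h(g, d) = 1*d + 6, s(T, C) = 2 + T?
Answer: 81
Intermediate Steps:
h(g, d) = -2 - d/3 (h(g, d) = -(1*d + 6)/3 = -(d + 6)/3 = -(6 + d)/3 = -2 - d/3)
(h(-8, s(2/(-1), 3)) - 7)² = ((-2 - (2 + 2/(-1))/3) - 7)² = ((-2 - (2 + 2*(-1))/3) - 7)² = ((-2 - (2 - 2)/3) - 7)² = ((-2 - ⅓*0) - 7)² = ((-2 + 0) - 7)² = (-2 - 7)² = (-9)² = 81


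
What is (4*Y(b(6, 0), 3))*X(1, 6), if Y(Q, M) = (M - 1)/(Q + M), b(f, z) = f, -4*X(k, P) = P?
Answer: -4/3 ≈ -1.3333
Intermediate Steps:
X(k, P) = -P/4
Y(Q, M) = (-1 + M)/(M + Q)
(4*Y(b(6, 0), 3))*X(1, 6) = (4*((-1 + 3)/(3 + 6)))*(-¼*6) = (4*(2/9))*(-3/2) = (8/9)*(-3/2) = -4/3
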